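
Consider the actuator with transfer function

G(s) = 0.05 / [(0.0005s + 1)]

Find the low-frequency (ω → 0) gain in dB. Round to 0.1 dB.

-26.0 dB

G(0) = 0.05 · 1 / 1 = 0.05
20 log₁₀(0.05) ≈ -26.02 dB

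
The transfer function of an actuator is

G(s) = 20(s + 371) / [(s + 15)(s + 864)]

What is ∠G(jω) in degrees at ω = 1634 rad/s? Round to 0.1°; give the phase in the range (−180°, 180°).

At s = jω = j1634:
zero (s+371): 371 + j1634 → |·| = √(371²+1634²) = √2807597 ≈ 1675.6, ∠ = arctan(1634/371) ≈ 77.21°
pole (s+15): 15 + j1634 → |·| = √(15²+1634²) = √2670181 ≈ 1634.1, ∠ = arctan(1634/15) ≈ 89.47°
pole (s+864): 864 + j1634 → |·| = √(864²+1634²) = √3416452 ≈ 1848.4, ∠ = arctan(1634/864) ≈ 62.13°
∠G = 77.21° − 151.60° = -74.39°

-74.4°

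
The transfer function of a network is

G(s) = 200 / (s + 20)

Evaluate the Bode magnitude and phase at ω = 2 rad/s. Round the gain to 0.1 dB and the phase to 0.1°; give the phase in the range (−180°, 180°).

Substitute s = j2:
Numerator: 200 = 200 + j0
Denominator: (j2) + 20 = 20 + j2
|N| = √(200² + 0²) ≈ 200, ∠N ≈ 0.00°
|D| = √(20² + 2²) ≈ 20.1, ∠D ≈ 5.71°
|G| = 200 / 20.1 ≈ 9.9502
Gain = 20 log₁₀(9.9502) ≈ 19.96 dB
∠G = 0.00° − 5.71° = -5.71°

20.0 dB, -5.7°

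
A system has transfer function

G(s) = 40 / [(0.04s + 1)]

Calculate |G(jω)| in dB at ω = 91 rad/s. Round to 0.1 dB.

At ω = 91 rad/s:
pole (1 + j91·0.04) = 1 + j3.64 → |·| ≈ 3.7749, ∠ ≈ 74.64°
|G| = 40 · 1 / (3.7749) ≈ 10.596
Gain = 20 log₁₀(10.596) ≈ 20.50 dB

20.5 dB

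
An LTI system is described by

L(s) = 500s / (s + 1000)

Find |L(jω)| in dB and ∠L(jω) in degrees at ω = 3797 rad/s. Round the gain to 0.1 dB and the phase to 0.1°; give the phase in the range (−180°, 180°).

At s = jω = j3797:
zero at origin: s = j3797 → |·| = 3797, ∠ = 90.00°
pole (s+1000): 1000 + j3797 → |·| = √(1000²+3797²) = √15417209 ≈ 3926.5, ∠ = arctan(3797/1000) ≈ 75.25°
|L| = 500 · 3797 / 3926.5 ≈ 483.51
Gain = 20 log₁₀(483.51) ≈ 53.69 dB
∠L = 90.00° − 75.25° = 14.75°

53.7 dB, 14.8°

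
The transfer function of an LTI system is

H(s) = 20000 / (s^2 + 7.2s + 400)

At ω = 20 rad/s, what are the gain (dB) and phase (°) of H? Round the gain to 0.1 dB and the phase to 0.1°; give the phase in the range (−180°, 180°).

At s = jω = j20:
quadratic: (j20)² + 7.2·j20 + 400 = 0 + j144 → |·| ≈ 144, ∠ ≈ 90.00°
|H| = 20000 / 144 ≈ 138.89
Gain = 20 log₁₀(138.89) ≈ 42.85 dB
∠H = 0.00° − 90.00° = -90.00°

42.9 dB, -90.0°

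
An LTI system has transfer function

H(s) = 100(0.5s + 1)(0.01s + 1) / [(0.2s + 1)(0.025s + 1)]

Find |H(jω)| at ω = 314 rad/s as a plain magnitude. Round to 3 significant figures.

104

At ω = 314 rad/s:
zero (1 + j314·0.5) = 1 + j157 → |·| ≈ 157, ∠ ≈ 89.64°
zero (1 + j314·0.01) = 1 + j3.14 → |·| ≈ 3.2954, ∠ ≈ 72.33°
pole (1 + j314·0.2) = 1 + j62.8 → |·| ≈ 62.808, ∠ ≈ 89.09°
pole (1 + j314·0.025) = 1 + j7.85 → |·| ≈ 7.9134, ∠ ≈ 82.74°
|H| = 100 · 157 · 3.2954 / (62.808 · 7.9134) ≈ 104.09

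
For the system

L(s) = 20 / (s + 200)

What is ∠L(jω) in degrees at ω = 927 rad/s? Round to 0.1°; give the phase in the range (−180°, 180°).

Substitute s = j927:
Numerator: 20 = 20 + j0
Denominator: (j927) + 200 = 200 + j927
|N| = √(20² + 0²) ≈ 20, ∠N ≈ 0.00°
|D| = √(200² + 927²) ≈ 948.33, ∠D ≈ 77.83°
∠L = 0.00° − 77.83° = -77.83°

-77.8°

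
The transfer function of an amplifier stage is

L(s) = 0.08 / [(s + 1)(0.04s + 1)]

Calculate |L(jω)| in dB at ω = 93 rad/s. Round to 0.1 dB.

At ω = 93 rad/s:
pole (1 + j93·1) = 1 + j93 → |·| ≈ 93.005, ∠ ≈ 89.38°
pole (1 + j93·0.04) = 1 + j3.72 → |·| ≈ 3.8521, ∠ ≈ 74.95°
|L| = 0.08 · 1 / (93.005 · 3.8521) ≈ 0.0002233
Gain = 20 log₁₀(0.0002233) ≈ -73.02 dB

-73.0 dB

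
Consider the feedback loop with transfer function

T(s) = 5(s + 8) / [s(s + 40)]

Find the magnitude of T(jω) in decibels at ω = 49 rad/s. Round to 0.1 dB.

-21.9 dB

At s = jω = j49:
zero (s+8): 8 + j49 → |·| = √(8²+49²) = √2465 ≈ 49.649, ∠ = arctan(49/8) ≈ 80.73°
pole (s+40): 40 + j49 → |·| = √(40²+49²) = √4001 ≈ 63.253, ∠ = arctan(49/40) ≈ 50.77°
pole at origin: |s| = 49, ∠ = 90.00° (in denominator)
|T| = 5 · 49.649 / 3099.4 ≈ 0.080095
Gain = 20 log₁₀(0.080095) ≈ -21.93 dB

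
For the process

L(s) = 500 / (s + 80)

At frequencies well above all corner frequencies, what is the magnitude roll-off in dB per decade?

-20 dB/decade

Each pole contributes −20 dB/decade at high frequency; each zero contributes +20 dB/decade.
Net: 0 zero(s) − 1 pole(s) → -20 dB/decade.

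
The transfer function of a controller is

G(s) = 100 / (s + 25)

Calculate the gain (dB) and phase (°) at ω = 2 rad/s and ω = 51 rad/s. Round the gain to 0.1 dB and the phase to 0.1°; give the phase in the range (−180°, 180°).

ω = 2: 12.0 dB, -4.6°; ω = 51: 4.9 dB, -63.9°

Substitute s = j2:
Numerator: 100 = 100 + j0
Denominator: (j2) + 25 = 25 + j2
|N| = √(100² + 0²) ≈ 100, ∠N ≈ 0.00°
|D| = √(25² + 2²) ≈ 25.08, ∠D ≈ 4.57°
|G| = 100 / 25.08 ≈ 3.9872
Gain = 20 log₁₀(3.9872) ≈ 12.01 dB
∠G = 0.00° − 4.57° = -4.57°

Substitute s = j51:
Numerator: 100 = 100 + j0
Denominator: (j51) + 25 = 25 + j51
|N| = √(100² + 0²) ≈ 100, ∠N ≈ 0.00°
|D| = √(25² + 51²) ≈ 56.798, ∠D ≈ 63.89°
|G| = 100 / 56.798 ≈ 1.7606
Gain = 20 log₁₀(1.7606) ≈ 4.91 dB
∠G = 0.00° − 63.89° = -63.89°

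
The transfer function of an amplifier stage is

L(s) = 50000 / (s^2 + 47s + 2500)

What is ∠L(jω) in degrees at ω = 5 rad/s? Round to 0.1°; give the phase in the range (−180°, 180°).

-5.4°

At s = jω = j5:
quadratic: (j5)² + 47·j5 + 2500 = 2475 + j235 → |·| ≈ 2486.1, ∠ ≈ 5.42°
∠L = 0.00° − 5.42° = -5.42°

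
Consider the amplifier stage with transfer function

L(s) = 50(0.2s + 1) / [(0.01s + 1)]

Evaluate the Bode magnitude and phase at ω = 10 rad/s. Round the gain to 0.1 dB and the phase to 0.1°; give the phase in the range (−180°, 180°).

40.9 dB, 57.7°

At ω = 10 rad/s:
zero (1 + j10·0.2) = 1 + j2 → |·| ≈ 2.2361, ∠ ≈ 63.43°
pole (1 + j10·0.01) = 1 + j0.1 → |·| ≈ 1.005, ∠ ≈ 5.71°
|L| = 50 · 2.2361 / (1.005) ≈ 111.25
Gain = 20 log₁₀(111.25) ≈ 40.93 dB
∠L = (63.43°) − (5.71°) = 57.72°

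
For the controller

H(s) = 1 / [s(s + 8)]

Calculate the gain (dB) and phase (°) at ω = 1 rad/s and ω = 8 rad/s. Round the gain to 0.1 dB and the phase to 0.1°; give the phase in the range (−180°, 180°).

At s = jω = j1:
pole (s+8): 8 + j1 → |·| = √(8²+1²) = √65 ≈ 8.0623, ∠ = arctan(1/8) ≈ 7.13°
pole at origin: |s| = 1, ∠ = 90.00° (in denominator)
|H| = 1 / 8.0623 ≈ 0.12403
Gain = 20 log₁₀(0.12403) ≈ -18.13 dB
∠H = 0.00° − 97.13° = -97.13°

At s = jω = j8:
pole (s+8): 8 + j8 → |·| = √(8²+8²) = √128 ≈ 11.314, ∠ = arctan(8/8) ≈ 45.00°
pole at origin: |s| = 8, ∠ = 90.00° (in denominator)
|H| = 1 / 90.512 ≈ 0.011048
Gain = 20 log₁₀(0.011048) ≈ -39.13 dB
∠H = 0.00° − 135.00° = -135.00°

ω = 1: -18.1 dB, -97.1°; ω = 8: -39.1 dB, -135.0°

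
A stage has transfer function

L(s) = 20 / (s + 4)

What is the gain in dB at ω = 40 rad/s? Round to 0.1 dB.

-6.1 dB

Substitute s = j40:
Numerator: 20 = 20 + j0
Denominator: (j40) + 4 = 4 + j40
|N| = √(20² + 0²) ≈ 20, ∠N ≈ 0.00°
|D| = √(4² + 40²) ≈ 40.2, ∠D ≈ 84.29°
|L| = 20 / 40.2 ≈ 0.49751
Gain = 20 log₁₀(0.49751) ≈ -6.06 dB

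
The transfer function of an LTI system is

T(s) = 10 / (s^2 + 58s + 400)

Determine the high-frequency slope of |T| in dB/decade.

Each pole contributes −20 dB/decade at high frequency; each zero contributes +20 dB/decade.
Net: 0 zero(s) − 2 pole(s) → -40 dB/decade.

-40 dB/decade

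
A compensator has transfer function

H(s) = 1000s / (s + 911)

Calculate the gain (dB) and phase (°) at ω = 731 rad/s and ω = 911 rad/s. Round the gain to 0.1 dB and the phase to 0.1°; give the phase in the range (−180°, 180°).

ω = 731: 55.9 dB, 51.3°; ω = 911: 57.0 dB, 45.0°

At s = jω = j731:
zero at origin: s = j731 → |·| = 731, ∠ = 90.00°
pole (s+911): 911 + j731 → |·| = √(911²+731²) = √1364282 ≈ 1168, ∠ = arctan(731/911) ≈ 38.74°
|H| = 1000 · 731 / 1168 ≈ 625.86
Gain = 20 log₁₀(625.86) ≈ 55.93 dB
∠H = 90.00° − 38.74° = 51.26°

At s = jω = j911:
zero at origin: s = j911 → |·| = 911, ∠ = 90.00°
pole (s+911): 911 + j911 → |·| = √(911²+911²) = √1659842 ≈ 1288.3, ∠ = arctan(911/911) ≈ 45.00°
|H| = 1000 · 911 / 1288.3 ≈ 707.13
Gain = 20 log₁₀(707.13) ≈ 56.99 dB
∠H = 90.00° − 45.00° = 45.00°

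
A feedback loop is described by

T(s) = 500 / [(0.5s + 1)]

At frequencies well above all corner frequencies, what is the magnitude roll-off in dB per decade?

-20 dB/decade

Each pole contributes −20 dB/decade at high frequency; each zero contributes +20 dB/decade.
Net: 0 zero(s) − 1 pole(s) → -20 dB/decade.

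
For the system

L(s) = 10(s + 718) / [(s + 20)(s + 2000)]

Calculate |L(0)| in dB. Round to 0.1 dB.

-14.9 dB

L(0) = 10·718 / (20·2000) = 0.1795
20 log₁₀(0.1795) ≈ -14.92 dB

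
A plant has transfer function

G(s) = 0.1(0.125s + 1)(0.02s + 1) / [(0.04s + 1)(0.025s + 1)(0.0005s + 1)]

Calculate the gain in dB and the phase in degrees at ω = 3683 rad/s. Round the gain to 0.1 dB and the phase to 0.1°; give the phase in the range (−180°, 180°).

-18.5 dB, -61.4°

At ω = 3683 rad/s:
zero (1 + j3683·0.125) = 1 + j460.375 → |·| ≈ 460.38, ∠ ≈ 89.88°
zero (1 + j3683·0.02) = 1 + j73.66 → |·| ≈ 73.667, ∠ ≈ 89.22°
pole (1 + j3683·0.04) = 1 + j147.32 → |·| ≈ 147.32, ∠ ≈ 89.61°
pole (1 + j3683·0.025) = 1 + j92.075 → |·| ≈ 92.08, ∠ ≈ 89.38°
pole (1 + j3683·0.0005) = 1 + j1.8415 → |·| ≈ 2.0955, ∠ ≈ 61.50°
|G| = 0.1 · 460.38 · 73.667 / (147.32 · 92.08 · 2.0955) ≈ 0.11931
Gain = 20 log₁₀(0.11931) ≈ -18.47 dB
∠G = (89.88° + 89.22°) − (89.61° + 89.38° + 61.50°) = -61.39°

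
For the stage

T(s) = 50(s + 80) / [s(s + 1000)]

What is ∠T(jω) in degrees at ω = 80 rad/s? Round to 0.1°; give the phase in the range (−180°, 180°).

-49.6°

At s = jω = j80:
zero (s+80): 80 + j80 → |·| = √(80²+80²) = √12800 ≈ 113.14, ∠ = arctan(80/80) ≈ 45.00°
pole (s+1000): 1000 + j80 → |·| = √(1000²+80²) = √1006400 ≈ 1003.2, ∠ = arctan(80/1000) ≈ 4.57°
pole at origin: |s| = 80, ∠ = 90.00° (in denominator)
∠T = 45.00° − 94.57° = -49.57°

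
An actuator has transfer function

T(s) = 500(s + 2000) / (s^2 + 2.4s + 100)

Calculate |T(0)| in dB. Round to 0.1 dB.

T(0) = 500·2000 / 100 = 10000
20 log₁₀(10000) ≈ 80.00 dB

80.0 dB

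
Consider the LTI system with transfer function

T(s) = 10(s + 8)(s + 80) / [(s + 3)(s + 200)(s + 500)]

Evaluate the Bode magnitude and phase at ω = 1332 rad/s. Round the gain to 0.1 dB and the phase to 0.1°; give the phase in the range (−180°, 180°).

-43.1 dB, -64.5°

At s = jω = j1332:
zero (s+8): 8 + j1332 → |·| = √(8²+1332²) = √1774288 ≈ 1332, ∠ = arctan(1332/8) ≈ 89.66°
zero (s+80): 80 + j1332 → |·| = √(80²+1332²) = √1780624 ≈ 1334.4, ∠ = arctan(1332/80) ≈ 86.56°
pole (s+3): 3 + j1332 → |·| = √(3²+1332²) = √1774233 ≈ 1332, ∠ = arctan(1332/3) ≈ 89.87°
pole (s+200): 200 + j1332 → |·| = √(200²+1332²) = √1814224 ≈ 1346.9, ∠ = arctan(1332/200) ≈ 81.46°
pole (s+500): 500 + j1332 → |·| = √(500²+1332²) = √2024224 ≈ 1422.8, ∠ = arctan(1332/500) ≈ 69.43°
|T| = 10 · 1.7774e+06 / 2.5526e+09 ≈ 0.0069631
Gain = 20 log₁₀(0.0069631) ≈ -43.14 dB
∠T = 176.22° − 240.76° = -64.54°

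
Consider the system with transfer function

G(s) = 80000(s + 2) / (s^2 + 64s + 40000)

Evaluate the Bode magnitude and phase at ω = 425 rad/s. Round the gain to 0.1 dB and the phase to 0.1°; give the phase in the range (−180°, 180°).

At s = jω = j425:
zero (s+2): 2 + j425 → |·| = √(2²+425²) = √180629 ≈ 425, ∠ = arctan(425/2) ≈ 89.73°
quadratic: (j425)² + 64·j425 + 40000 = -140625 + j27200 → |·| ≈ 1.4323e+05, ∠ ≈ 169.05°
|G| = 80000 · 425 / 1.4323e+05 ≈ 237.38
Gain = 20 log₁₀(237.38) ≈ 47.51 dB
∠G = 89.73° − 169.05° = -79.32°

47.5 dB, -79.3°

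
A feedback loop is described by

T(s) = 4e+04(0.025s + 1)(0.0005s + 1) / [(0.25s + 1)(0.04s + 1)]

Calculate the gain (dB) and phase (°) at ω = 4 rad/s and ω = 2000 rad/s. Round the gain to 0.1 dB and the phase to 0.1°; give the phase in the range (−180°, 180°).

At ω = 4 rad/s:
zero (1 + j4·0.025) = 1 + j0.1 → |·| ≈ 1.005, ∠ ≈ 5.71°
zero (1 + j4·0.0005) = 1 + j0.002 → |·| ≈ 1, ∠ ≈ 0.11°
pole (1 + j4·0.25) = 1 + j1 → |·| ≈ 1.4142, ∠ ≈ 45.00°
pole (1 + j4·0.04) = 1 + j0.16 → |·| ≈ 1.0127, ∠ ≈ 9.09°
|T| = 4e+04 · 1.005 · 1 / (1.4142 · 1.0127) ≈ 28069
Gain = 20 log₁₀(28069) ≈ 88.96 dB
∠T = (5.71° + 0.11°) − (45.00° + 9.09°) = -48.27°

At ω = 2000 rad/s:
zero (1 + j2000·0.025) = 1 + j50 → |·| ≈ 50.01, ∠ ≈ 88.85°
zero (1 + j2000·0.0005) = 1 + j1 → |·| ≈ 1.4142, ∠ ≈ 45.00°
pole (1 + j2000·0.25) = 1 + j500 → |·| ≈ 500, ∠ ≈ 89.89°
pole (1 + j2000·0.04) = 1 + j80 → |·| ≈ 80.006, ∠ ≈ 89.28°
|T| = 4e+04 · 50.01 · 1.4142 / (500 · 80.006) ≈ 70.719
Gain = 20 log₁₀(70.719) ≈ 36.99 dB
∠T = (88.85° + 45.00°) − (89.89° + 89.28°) = -45.32°

ω = 4: 89.0 dB, -48.3°; ω = 2000: 37.0 dB, -45.3°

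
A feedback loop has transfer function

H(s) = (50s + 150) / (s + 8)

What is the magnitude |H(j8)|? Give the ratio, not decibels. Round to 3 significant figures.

Substitute s = j8:
Numerator: 50(j8) + 150 = 150 + j400
Denominator: (j8) + 8 = 8 + j8
|N| = √(150² + 400²) ≈ 427.2, ∠N ≈ 69.44°
|D| = √(8² + 8²) ≈ 11.314, ∠D ≈ 45.00°
|H| = 427.2 / 11.314 ≈ 37.759

37.8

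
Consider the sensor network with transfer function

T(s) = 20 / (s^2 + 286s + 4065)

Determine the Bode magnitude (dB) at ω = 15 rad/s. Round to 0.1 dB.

-49.2 dB

Substitute s = j15:
Numerator: 20 = 20 + j0
Denominator: (j15)^2 + 286(j15) + 4065 = 3840 + j4290
|N| = √(20² + 0²) ≈ 20, ∠N ≈ 0.00°
|D| = √(3840² + 4290²) ≈ 5757.6, ∠D ≈ 48.17°
|T| = 20 / 5757.6 ≈ 0.0034737
Gain = 20 log₁₀(0.0034737) ≈ -49.18 dB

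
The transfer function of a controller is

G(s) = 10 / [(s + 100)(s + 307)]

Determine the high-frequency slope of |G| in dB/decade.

-40 dB/decade

Each pole contributes −20 dB/decade at high frequency; each zero contributes +20 dB/decade.
Net: 0 zero(s) − 2 pole(s) → -40 dB/decade.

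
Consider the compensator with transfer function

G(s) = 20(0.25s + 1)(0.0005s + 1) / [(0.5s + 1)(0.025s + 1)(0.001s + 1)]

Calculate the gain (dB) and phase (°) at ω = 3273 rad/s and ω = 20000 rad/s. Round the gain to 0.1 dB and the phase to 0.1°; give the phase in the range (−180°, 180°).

At ω = 3273 rad/s:
zero (1 + j3273·0.25) = 1 + j818.25 → |·| ≈ 818.25, ∠ ≈ 89.93°
zero (1 + j3273·0.0005) = 1 + j1.6365 → |·| ≈ 1.9178, ∠ ≈ 58.57°
pole (1 + j3273·0.5) = 1 + j1636.5 → |·| ≈ 1636.5, ∠ ≈ 89.96°
pole (1 + j3273·0.025) = 1 + j81.825 → |·| ≈ 81.831, ∠ ≈ 89.30°
pole (1 + j3273·0.001) = 1 + j3.273 → |·| ≈ 3.4224, ∠ ≈ 73.01°
|G| = 20 · 818.25 · 1.9178 / (1636.5 · 81.831 · 3.4224) ≈ 0.068479
Gain = 20 log₁₀(0.068479) ≈ -23.29 dB
∠G = (89.93° + 58.57°) − (89.96° + 89.30° + 73.01°) = -103.77°

At ω = 20000 rad/s:
zero (1 + j20000·0.25) = 1 + j5000 → |·| ≈ 5000, ∠ ≈ 89.99°
zero (1 + j20000·0.0005) = 1 + j10 → |·| ≈ 10.05, ∠ ≈ 84.29°
pole (1 + j20000·0.5) = 1 + j10000 → |·| ≈ 10000, ∠ ≈ 89.99°
pole (1 + j20000·0.025) = 1 + j500 → |·| ≈ 500, ∠ ≈ 89.89°
pole (1 + j20000·0.001) = 1 + j20 → |·| ≈ 20.025, ∠ ≈ 87.14°
|G| = 20 · 5000 · 10.05 / (10000 · 500 · 20.025) ≈ 0.010037
Gain = 20 log₁₀(0.010037) ≈ -39.97 dB
∠G = (89.99° + 84.29°) − (89.99° + 89.89° + 87.14°) = -92.74°

ω = 3273: -23.3 dB, -103.8°; ω = 20000: -40.0 dB, -92.7°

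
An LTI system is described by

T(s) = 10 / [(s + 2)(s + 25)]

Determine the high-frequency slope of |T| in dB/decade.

-40 dB/decade

Each pole contributes −20 dB/decade at high frequency; each zero contributes +20 dB/decade.
Net: 0 zero(s) − 2 pole(s) → -40 dB/decade.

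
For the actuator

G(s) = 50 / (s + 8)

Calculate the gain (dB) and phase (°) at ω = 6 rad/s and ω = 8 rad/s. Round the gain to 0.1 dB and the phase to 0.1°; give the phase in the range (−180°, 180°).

ω = 6: 14.0 dB, -36.9°; ω = 8: 12.9 dB, -45.0°

Substitute s = j6:
Numerator: 50 = 50 + j0
Denominator: (j6) + 8 = 8 + j6
|N| = √(50² + 0²) ≈ 50, ∠N ≈ 0.00°
|D| = √(8² + 6²) ≈ 10, ∠D ≈ 36.87°
|G| = 50 / 10 ≈ 5
Gain = 20 log₁₀(5) ≈ 13.98 dB
∠G = 0.00° − 36.87° = -36.87°

Substitute s = j8:
Numerator: 50 = 50 + j0
Denominator: (j8) + 8 = 8 + j8
|N| = √(50² + 0²) ≈ 50, ∠N ≈ 0.00°
|D| = √(8² + 8²) ≈ 11.314, ∠D ≈ 45.00°
|G| = 50 / 11.314 ≈ 4.4193
Gain = 20 log₁₀(4.4193) ≈ 12.91 dB
∠G = 0.00° − 45.00° = -45.00°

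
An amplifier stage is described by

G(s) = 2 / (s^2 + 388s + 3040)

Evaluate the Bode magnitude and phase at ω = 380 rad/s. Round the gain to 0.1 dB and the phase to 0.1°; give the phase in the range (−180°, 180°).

Substitute s = j380:
Numerator: 2 = 2 + j0
Denominator: (j380)^2 + 388(j380) + 3040 = -141360 + j147440
|N| = √(2² + 0²) ≈ 2, ∠N ≈ 0.00°
|D| = √(141360² + 147440²) ≈ 2.0426e+05, ∠D ≈ 133.79°
|G| = 2 / 2.0426e+05 ≈ 9.7914e-06
Gain = 20 log₁₀(9.7914e-06) ≈ -100.18 dB
∠G = 0.00° − 133.79° = -133.79°

-100.2 dB, -133.8°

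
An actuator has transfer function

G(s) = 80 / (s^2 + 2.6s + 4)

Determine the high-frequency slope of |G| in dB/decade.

-40 dB/decade

Each pole contributes −20 dB/decade at high frequency; each zero contributes +20 dB/decade.
Net: 0 zero(s) − 2 pole(s) → -40 dB/decade.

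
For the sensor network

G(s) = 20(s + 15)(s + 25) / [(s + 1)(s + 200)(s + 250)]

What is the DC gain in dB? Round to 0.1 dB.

-16.5 dB

G(0) = 20·15·25 / (1·200·250) = 0.15
20 log₁₀(0.15) ≈ -16.48 dB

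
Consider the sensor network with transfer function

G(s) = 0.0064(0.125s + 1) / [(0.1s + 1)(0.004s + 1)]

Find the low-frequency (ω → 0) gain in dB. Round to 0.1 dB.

G(0) = 0.0064 · 1 / 1 = 0.0064
20 log₁₀(0.0064) ≈ -43.88 dB

-43.9 dB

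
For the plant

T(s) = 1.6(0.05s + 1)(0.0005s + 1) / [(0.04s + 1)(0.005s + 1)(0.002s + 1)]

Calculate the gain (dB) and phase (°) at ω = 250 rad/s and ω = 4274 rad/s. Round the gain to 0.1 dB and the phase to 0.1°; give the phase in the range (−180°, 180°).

ω = 250: 1.0 dB, -69.6°; ω = 4274: -31.8 dB, -105.7°

At ω = 250 rad/s:
zero (1 + j250·0.05) = 1 + j12.5 → |·| ≈ 12.54, ∠ ≈ 85.43°
zero (1 + j250·0.0005) = 1 + j0.125 → |·| ≈ 1.0078, ∠ ≈ 7.13°
pole (1 + j250·0.04) = 1 + j10 → |·| ≈ 10.05, ∠ ≈ 84.29°
pole (1 + j250·0.005) = 1 + j1.25 → |·| ≈ 1.6008, ∠ ≈ 51.34°
pole (1 + j250·0.002) = 1 + j0.5 → |·| ≈ 1.118, ∠ ≈ 26.57°
|T| = 1.6 · 12.54 · 1.0078 / (10.05 · 1.6008 · 1.118) ≈ 1.1242
Gain = 20 log₁₀(1.1242) ≈ 1.02 dB
∠T = (85.43° + 7.13°) − (84.29° + 51.34° + 26.57°) = -69.64°

At ω = 4274 rad/s:
zero (1 + j4274·0.05) = 1 + j213.7 → |·| ≈ 213.7, ∠ ≈ 89.73°
zero (1 + j4274·0.0005) = 1 + j2.137 → |·| ≈ 2.3594, ∠ ≈ 64.92°
pole (1 + j4274·0.04) = 1 + j170.96 → |·| ≈ 170.96, ∠ ≈ 89.66°
pole (1 + j4274·0.005) = 1 + j21.37 → |·| ≈ 21.393, ∠ ≈ 87.32°
pole (1 + j4274·0.002) = 1 + j8.548 → |·| ≈ 8.6063, ∠ ≈ 83.33°
|T| = 1.6 · 213.7 · 2.3594 / (170.96 · 21.393 · 8.6063) ≈ 0.02563
Gain = 20 log₁₀(0.02563) ≈ -31.83 dB
∠T = (89.73° + 64.92°) − (89.66° + 87.32° + 83.33°) = -105.66°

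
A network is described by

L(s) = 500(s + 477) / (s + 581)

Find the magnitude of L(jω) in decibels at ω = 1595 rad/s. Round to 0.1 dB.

53.8 dB

At s = jω = j1595:
zero (s+477): 477 + j1595 → |·| = √(477²+1595²) = √2771554 ≈ 1664.8, ∠ = arctan(1595/477) ≈ 73.35°
pole (s+581): 581 + j1595 → |·| = √(581²+1595²) = √2881586 ≈ 1697.5, ∠ = arctan(1595/581) ≈ 69.99°
|L| = 500 · 1664.8 / 1697.5 ≈ 490.37
Gain = 20 log₁₀(490.37) ≈ 53.81 dB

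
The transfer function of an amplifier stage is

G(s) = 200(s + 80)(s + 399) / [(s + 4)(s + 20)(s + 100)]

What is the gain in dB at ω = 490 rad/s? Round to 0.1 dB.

-5.6 dB

At s = jω = j490:
zero (s+80): 80 + j490 → |·| = √(80²+490²) = √246500 ≈ 496.49, ∠ = arctan(490/80) ≈ 80.73°
zero (s+399): 399 + j490 → |·| = √(399²+490²) = √399301 ≈ 631.9, ∠ = arctan(490/399) ≈ 50.84°
pole (s+4): 4 + j490 → |·| = √(4²+490²) = √240116 ≈ 490.02, ∠ = arctan(490/4) ≈ 89.53°
pole (s+20): 20 + j490 → |·| = √(20²+490²) = √240500 ≈ 490.41, ∠ = arctan(490/20) ≈ 87.66°
pole (s+100): 100 + j490 → |·| = √(100²+490²) = √250100 ≈ 500.1, ∠ = arctan(490/100) ≈ 78.47°
|G| = 200 · 3.1373e+05 / 1.2018e+08 ≈ 0.5221
Gain = 20 log₁₀(0.5221) ≈ -5.64 dB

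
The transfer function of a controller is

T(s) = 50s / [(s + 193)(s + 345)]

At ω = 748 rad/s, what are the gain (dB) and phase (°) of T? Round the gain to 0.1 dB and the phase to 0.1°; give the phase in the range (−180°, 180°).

At s = jω = j748:
zero at origin: s = j748 → |·| = 748, ∠ = 90.00°
pole (s+193): 193 + j748 → |·| = √(193²+748²) = √596753 ≈ 772.5, ∠ = arctan(748/193) ≈ 75.53°
pole (s+345): 345 + j748 → |·| = √(345²+748²) = √678529 ≈ 823.73, ∠ = arctan(748/345) ≈ 65.24°
|T| = 50 · 748 / 6.3633e+05 ≈ 0.058775
Gain = 20 log₁₀(0.058775) ≈ -24.62 dB
∠T = 90.00° − 140.77° = -50.77°

-24.6 dB, -50.8°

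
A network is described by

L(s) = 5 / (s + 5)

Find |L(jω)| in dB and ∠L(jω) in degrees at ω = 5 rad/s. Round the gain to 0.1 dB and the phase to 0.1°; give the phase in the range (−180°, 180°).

Substitute s = j5:
Numerator: 5 = 5 + j0
Denominator: (j5) + 5 = 5 + j5
|N| = √(5² + 0²) ≈ 5, ∠N ≈ 0.00°
|D| = √(5² + 5²) ≈ 7.0711, ∠D ≈ 45.00°
|L| = 5 / 7.0711 ≈ 0.7071
Gain = 20 log₁₀(0.7071) ≈ -3.01 dB
∠L = 0.00° − 45.00° = -45.00°

-3.0 dB, -45.0°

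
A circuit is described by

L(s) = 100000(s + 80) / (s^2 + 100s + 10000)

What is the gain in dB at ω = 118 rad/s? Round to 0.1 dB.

61.2 dB

At s = jω = j118:
zero (s+80): 80 + j118 → |·| = √(80²+118²) = √20324 ≈ 142.56, ∠ = arctan(118/80) ≈ 55.86°
quadratic: (j118)² + 100·j118 + 10000 = -3924 + j11800 → |·| ≈ 12435, ∠ ≈ 108.39°
|L| = 100000 · 142.56 / 12435 ≈ 1146.4
Gain = 20 log₁₀(1146.4) ≈ 61.19 dB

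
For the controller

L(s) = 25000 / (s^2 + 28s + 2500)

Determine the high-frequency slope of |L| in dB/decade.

Each pole contributes −20 dB/decade at high frequency; each zero contributes +20 dB/decade.
Net: 0 zero(s) − 2 pole(s) → -40 dB/decade.

-40 dB/decade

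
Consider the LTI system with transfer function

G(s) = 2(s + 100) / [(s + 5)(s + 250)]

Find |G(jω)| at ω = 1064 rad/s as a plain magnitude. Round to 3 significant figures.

At s = jω = j1064:
zero (s+100): 100 + j1064 → |·| = √(100²+1064²) = √1142096 ≈ 1068.7, ∠ = arctan(1064/100) ≈ 84.63°
pole (s+5): 5 + j1064 → |·| = √(5²+1064²) = √1132121 ≈ 1064, ∠ = arctan(1064/5) ≈ 89.73°
pole (s+250): 250 + j1064 → |·| = √(250²+1064²) = √1194596 ≈ 1093, ∠ = arctan(1064/250) ≈ 76.78°
|G| = 2 · 1068.7 / 1.163e+06 ≈ 0.0018378

0.00184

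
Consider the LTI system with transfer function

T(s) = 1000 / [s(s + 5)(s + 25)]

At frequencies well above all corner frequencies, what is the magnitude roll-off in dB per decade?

Each pole contributes −20 dB/decade at high frequency; each zero contributes +20 dB/decade.
Net: 0 zero(s) − 3 pole(s) → -60 dB/decade.

-60 dB/decade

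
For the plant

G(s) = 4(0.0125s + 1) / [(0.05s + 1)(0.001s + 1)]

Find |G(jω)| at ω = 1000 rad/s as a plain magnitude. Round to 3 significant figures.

0.709

At ω = 1000 rad/s:
zero (1 + j1000·0.0125) = 1 + j12.5 → |·| ≈ 12.54, ∠ ≈ 85.43°
pole (1 + j1000·0.05) = 1 + j50 → |·| ≈ 50.01, ∠ ≈ 88.85°
pole (1 + j1000·0.001) = 1 + j1 → |·| ≈ 1.4142, ∠ ≈ 45.00°
|G| = 4 · 12.54 / (50.01 · 1.4142) ≈ 0.70923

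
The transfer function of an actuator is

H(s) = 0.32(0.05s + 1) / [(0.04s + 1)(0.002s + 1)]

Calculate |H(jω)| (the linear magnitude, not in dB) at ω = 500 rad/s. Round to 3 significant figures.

At ω = 500 rad/s:
zero (1 + j500·0.05) = 1 + j25 → |·| ≈ 25.02, ∠ ≈ 87.71°
pole (1 + j500·0.04) = 1 + j20 → |·| ≈ 20.025, ∠ ≈ 87.14°
pole (1 + j500·0.002) = 1 + j1 → |·| ≈ 1.4142, ∠ ≈ 45.00°
|H| = 0.32 · 25.02 / (20.025 · 1.4142) ≈ 0.28272

0.283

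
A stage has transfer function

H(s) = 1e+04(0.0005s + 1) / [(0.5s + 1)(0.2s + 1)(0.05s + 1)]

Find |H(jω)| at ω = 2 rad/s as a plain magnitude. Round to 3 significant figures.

6.53e+03

At ω = 2 rad/s:
zero (1 + j2·0.0005) = 1 + j0.001 → |·| ≈ 1, ∠ ≈ 0.06°
pole (1 + j2·0.5) = 1 + j1 → |·| ≈ 1.4142, ∠ ≈ 45.00°
pole (1 + j2·0.2) = 1 + j0.4 → |·| ≈ 1.077, ∠ ≈ 21.80°
pole (1 + j2·0.05) = 1 + j0.1 → |·| ≈ 1.005, ∠ ≈ 5.71°
|H| = 1e+04 · 1 / (1.4142 · 1.077 · 1.005) ≈ 6532.9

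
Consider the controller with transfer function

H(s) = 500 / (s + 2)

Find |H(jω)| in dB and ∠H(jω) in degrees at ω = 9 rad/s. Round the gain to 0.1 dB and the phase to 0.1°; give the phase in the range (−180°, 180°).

At s = jω = j9:
pole (s+2): 2 + j9 → |·| = √(2²+9²) = √85 ≈ 9.2195, ∠ = arctan(9/2) ≈ 77.47°
|H| = 500 / 9.2195 ≈ 54.233
Gain = 20 log₁₀(54.233) ≈ 34.69 dB
∠H = 0.00° − 77.47° = -77.47°

34.7 dB, -77.5°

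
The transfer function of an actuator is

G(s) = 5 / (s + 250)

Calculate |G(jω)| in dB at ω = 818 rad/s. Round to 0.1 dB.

At s = jω = j818:
pole (s+250): 250 + j818 → |·| = √(250²+818²) = √731624 ≈ 855.35, ∠ = arctan(818/250) ≈ 73.01°
|G| = 5 / 855.35 ≈ 0.0058456
Gain = 20 log₁₀(0.0058456) ≈ -44.66 dB

-44.7 dB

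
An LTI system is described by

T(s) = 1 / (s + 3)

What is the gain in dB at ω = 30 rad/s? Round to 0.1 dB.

Substitute s = j30:
Numerator: 1 = 1 + j0
Denominator: (j30) + 3 = 3 + j30
|N| = √(1² + 0²) ≈ 1, ∠N ≈ 0.00°
|D| = √(3² + 30²) ≈ 30.15, ∠D ≈ 84.29°
|T| = 1 / 30.15 ≈ 0.033167
Gain = 20 log₁₀(0.033167) ≈ -29.59 dB

-29.6 dB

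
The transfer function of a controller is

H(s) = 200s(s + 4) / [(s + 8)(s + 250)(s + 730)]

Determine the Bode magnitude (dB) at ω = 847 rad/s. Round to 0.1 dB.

At s = jω = j847:
zero (s+4): 4 + j847 → |·| = √(4²+847²) = √717425 ≈ 847.01, ∠ = arctan(847/4) ≈ 89.73°
zero at origin: s = j847 → |·| = 847, ∠ = 90.00°
pole (s+8): 8 + j847 → |·| = √(8²+847²) = √717473 ≈ 847.04, ∠ = arctan(847/8) ≈ 89.46°
pole (s+250): 250 + j847 → |·| = √(250²+847²) = √779909 ≈ 883.12, ∠ = arctan(847/250) ≈ 73.56°
pole (s+730): 730 + j847 → |·| = √(730²+847²) = √1250309 ≈ 1118.2, ∠ = arctan(847/730) ≈ 49.24°
|H| = 200 · 7.1742e+05 / 8.3646e+08 ≈ 0.17154
Gain = 20 log₁₀(0.17154) ≈ -15.31 dB

-15.3 dB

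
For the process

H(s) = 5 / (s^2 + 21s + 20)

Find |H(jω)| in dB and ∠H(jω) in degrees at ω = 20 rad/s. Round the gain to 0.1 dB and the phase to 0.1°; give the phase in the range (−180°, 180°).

Substitute s = j20:
Numerator: 5 = 5 + j0
Denominator: (j20)^2 + 21(j20) + 20 = -380 + j420
|N| = √(5² + 0²) ≈ 5, ∠N ≈ 0.00°
|D| = √(380² + 420²) ≈ 566.39, ∠D ≈ 132.14°
|H| = 5 / 566.39 ≈ 0.0088278
Gain = 20 log₁₀(0.0088278) ≈ -41.08 dB
∠H = 0.00° − 132.14° = -132.14°

-41.1 dB, -132.1°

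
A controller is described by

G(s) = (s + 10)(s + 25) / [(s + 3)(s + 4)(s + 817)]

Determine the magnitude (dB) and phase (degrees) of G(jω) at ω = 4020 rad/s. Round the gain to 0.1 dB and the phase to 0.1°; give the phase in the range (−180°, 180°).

-72.3 dB, -78.9°

At s = jω = j4020:
zero (s+10): 10 + j4020 → |·| = √(10²+4020²) = √16160500 ≈ 4020, ∠ = arctan(4020/10) ≈ 89.86°
zero (s+25): 25 + j4020 → |·| = √(25²+4020²) = √16161025 ≈ 4020.1, ∠ = arctan(4020/25) ≈ 89.64°
pole (s+3): 3 + j4020 → |·| = √(3²+4020²) = √16160409 ≈ 4020, ∠ = arctan(4020/3) ≈ 89.96°
pole (s+4): 4 + j4020 → |·| = √(4²+4020²) = √16160416 ≈ 4020, ∠ = arctan(4020/4) ≈ 89.94°
pole (s+817): 817 + j4020 → |·| = √(817²+4020²) = √16827889 ≈ 4102.2, ∠ = arctan(4020/817) ≈ 78.51°
|G| = 1 · 1.6161e+07 / 6.6293e+10 ≈ 0.00024378
Gain = 20 log₁₀(0.00024378) ≈ -72.26 dB
∠G = 179.50° − 258.41° = -78.91°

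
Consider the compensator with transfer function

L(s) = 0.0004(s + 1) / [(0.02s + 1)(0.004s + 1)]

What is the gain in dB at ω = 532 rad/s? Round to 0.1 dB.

-41.4 dB

At ω = 532 rad/s:
zero (1 + j532·1) = 1 + j532 → |·| ≈ 532, ∠ ≈ 89.89°
pole (1 + j532·0.02) = 1 + j10.64 → |·| ≈ 10.687, ∠ ≈ 84.63°
pole (1 + j532·0.004) = 1 + j2.128 → |·| ≈ 2.3513, ∠ ≈ 64.83°
|L| = 0.0004 · 532 / (10.687 · 2.3513) ≈ 0.0084685
Gain = 20 log₁₀(0.0084685) ≈ -41.44 dB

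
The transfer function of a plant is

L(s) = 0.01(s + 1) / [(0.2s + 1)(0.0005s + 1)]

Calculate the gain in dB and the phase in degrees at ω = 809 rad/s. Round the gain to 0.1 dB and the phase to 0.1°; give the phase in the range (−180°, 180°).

-26.7 dB, -21.7°

At ω = 809 rad/s:
zero (1 + j809·1) = 1 + j809 → |·| ≈ 809, ∠ ≈ 89.93°
pole (1 + j809·0.2) = 1 + j161.8 → |·| ≈ 161.8, ∠ ≈ 89.65°
pole (1 + j809·0.0005) = 1 + j0.4045 → |·| ≈ 1.0787, ∠ ≈ 22.02°
|L| = 0.01 · 809 / (161.8 · 1.0787) ≈ 0.046352
Gain = 20 log₁₀(0.046352) ≈ -26.68 dB
∠L = (89.93°) − (89.65° + 22.02°) = -21.74°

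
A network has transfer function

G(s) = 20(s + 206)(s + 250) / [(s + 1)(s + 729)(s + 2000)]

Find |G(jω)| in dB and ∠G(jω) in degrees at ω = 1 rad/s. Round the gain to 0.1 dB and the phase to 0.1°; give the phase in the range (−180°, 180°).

-6.0 dB, -44.6°

At s = jω = j1:
zero (s+206): 206 + j1 → |·| = √(206²+1²) = √42437 ≈ 206, ∠ = arctan(1/206) ≈ 0.28°
zero (s+250): 250 + j1 → |·| = √(250²+1²) = √62501 ≈ 250, ∠ = arctan(1/250) ≈ 0.23°
pole (s+1): 1 + j1 → |·| = √(1²+1²) = √2 ≈ 1.4142, ∠ = arctan(1/1) ≈ 45.00°
pole (s+729): 729 + j1 → |·| = √(729²+1²) = √531442 ≈ 729, ∠ = arctan(1/729) ≈ 0.08°
pole (s+2000): 2000 + j1 → |·| = √(2000²+1²) = √4000001 ≈ 2000, ∠ = arctan(1/2000) ≈ 0.03°
|G| = 20 · 51500 / 2.0619e+06 ≈ 0.49954
Gain = 20 log₁₀(0.49954) ≈ -6.03 dB
∠G = 0.51° − 45.11° = -44.60°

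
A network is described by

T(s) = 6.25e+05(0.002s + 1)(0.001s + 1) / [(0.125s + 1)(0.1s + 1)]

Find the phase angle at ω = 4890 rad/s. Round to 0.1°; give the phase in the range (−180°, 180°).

At ω = 4890 rad/s:
zero (1 + j4890·0.002) = 1 + j9.78 → |·| ≈ 9.831, ∠ ≈ 84.16°
zero (1 + j4890·0.001) = 1 + j4.89 → |·| ≈ 4.9912, ∠ ≈ 78.44°
pole (1 + j4890·0.125) = 1 + j611.25 → |·| ≈ 611.25, ∠ ≈ 89.91°
pole (1 + j4890·0.1) = 1 + j489 → |·| ≈ 489, ∠ ≈ 89.88°
∠T = (84.16° + 78.44°) − (89.91° + 89.88°) = -17.19°

-17.2°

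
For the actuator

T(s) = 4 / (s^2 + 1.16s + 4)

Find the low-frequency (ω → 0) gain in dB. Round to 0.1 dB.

0.0 dB

T(0) = 4 / 4 = 1
20 log₁₀(1) ≈ 0.00 dB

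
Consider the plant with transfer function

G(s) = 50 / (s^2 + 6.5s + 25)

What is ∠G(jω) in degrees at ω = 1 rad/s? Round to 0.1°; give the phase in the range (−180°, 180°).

-15.2°

At s = jω = j1:
quadratic: (j1)² + 6.5·j1 + 25 = 24 + j6.5 → |·| ≈ 24.865, ∠ ≈ 15.15°
∠G = 0.00° − 15.15° = -15.15°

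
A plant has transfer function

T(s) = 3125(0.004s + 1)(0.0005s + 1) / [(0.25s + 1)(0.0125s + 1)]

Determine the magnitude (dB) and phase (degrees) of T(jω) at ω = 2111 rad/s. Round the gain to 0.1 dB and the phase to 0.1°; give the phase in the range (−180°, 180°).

At ω = 2111 rad/s:
zero (1 + j2111·0.004) = 1 + j8.444 → |·| ≈ 8.503, ∠ ≈ 83.25°
zero (1 + j2111·0.0005) = 1 + j1.0555 → |·| ≈ 1.454, ∠ ≈ 46.55°
pole (1 + j2111·0.25) = 1 + j527.75 → |·| ≈ 527.75, ∠ ≈ 89.89°
pole (1 + j2111·0.0125) = 1 + j26.3875 → |·| ≈ 26.406, ∠ ≈ 87.83°
|T| = 3125 · 8.503 · 1.454 / (527.75 · 26.406) ≈ 2.7724
Gain = 20 log₁₀(2.7724) ≈ 8.86 dB
∠T = (83.25° + 46.55°) − (89.89° + 87.83°) = -47.92°

8.9 dB, -47.9°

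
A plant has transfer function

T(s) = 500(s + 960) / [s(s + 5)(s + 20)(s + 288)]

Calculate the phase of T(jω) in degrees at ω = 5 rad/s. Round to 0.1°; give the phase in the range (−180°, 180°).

At s = jω = j5:
zero (s+960): 960 + j5 → |·| = √(960²+5²) = √921625 ≈ 960.01, ∠ = arctan(5/960) ≈ 0.30°
pole (s+5): 5 + j5 → |·| = √(5²+5²) = √50 ≈ 7.0711, ∠ = arctan(5/5) ≈ 45.00°
pole (s+20): 20 + j5 → |·| = √(20²+5²) = √425 ≈ 20.616, ∠ = arctan(5/20) ≈ 14.04°
pole (s+288): 288 + j5 → |·| = √(288²+5²) = √82969 ≈ 288.04, ∠ = arctan(5/288) ≈ 0.99°
pole at origin: |s| = 5, ∠ = 90.00° (in denominator)
∠T = 0.30° − 150.03° = -149.73°

-149.7°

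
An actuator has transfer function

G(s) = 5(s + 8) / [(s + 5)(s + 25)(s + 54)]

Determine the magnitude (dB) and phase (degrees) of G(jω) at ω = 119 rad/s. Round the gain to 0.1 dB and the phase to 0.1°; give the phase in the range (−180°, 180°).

At s = jω = j119:
zero (s+8): 8 + j119 → |·| = √(8²+119²) = √14225 ≈ 119.27, ∠ = arctan(119/8) ≈ 86.15°
pole (s+5): 5 + j119 → |·| = √(5²+119²) = √14186 ≈ 119.1, ∠ = arctan(119/5) ≈ 87.59°
pole (s+25): 25 + j119 → |·| = √(25²+119²) = √14786 ≈ 121.6, ∠ = arctan(119/25) ≈ 78.14°
pole (s+54): 54 + j119 → |·| = √(54²+119²) = √17077 ≈ 130.68, ∠ = arctan(119/54) ≈ 65.59°
|G| = 5 · 119.27 / 1.8926e+06 ≈ 0.0003151
Gain = 20 log₁₀(0.0003151) ≈ -70.03 dB
∠G = 86.15° − 231.32° = -145.17°

-70.0 dB, -145.2°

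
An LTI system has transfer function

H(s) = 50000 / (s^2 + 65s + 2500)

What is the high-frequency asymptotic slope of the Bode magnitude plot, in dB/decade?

-40 dB/decade

Each pole contributes −20 dB/decade at high frequency; each zero contributes +20 dB/decade.
Net: 0 zero(s) − 2 pole(s) → -40 dB/decade.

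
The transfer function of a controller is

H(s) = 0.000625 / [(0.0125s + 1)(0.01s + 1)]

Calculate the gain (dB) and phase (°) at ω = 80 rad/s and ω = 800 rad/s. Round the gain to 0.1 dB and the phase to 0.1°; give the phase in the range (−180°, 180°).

ω = 80: -69.2 dB, -83.7°; ω = 800: -102.3 dB, -167.2°

At ω = 80 rad/s:
pole (1 + j80·0.0125) = 1 + j1 → |·| ≈ 1.4142, ∠ ≈ 45.00°
pole (1 + j80·0.01) = 1 + j0.8 → |·| ≈ 1.2806, ∠ ≈ 38.66°
|H| = 0.000625 · 1 / (1.4142 · 1.2806) ≈ 0.00034511
Gain = 20 log₁₀(0.00034511) ≈ -69.24 dB
∠H = (0°) − (45.00° + 38.66°) = -83.66°

At ω = 800 rad/s:
pole (1 + j800·0.0125) = 1 + j10 → |·| ≈ 10.05, ∠ ≈ 84.29°
pole (1 + j800·0.01) = 1 + j8 → |·| ≈ 8.0623, ∠ ≈ 82.87°
|H| = 0.000625 · 1 / (10.05 · 8.0623) ≈ 7.7136e-06
Gain = 20 log₁₀(7.7136e-06) ≈ -102.25 dB
∠H = (0°) − (84.29° + 82.87°) = -167.16°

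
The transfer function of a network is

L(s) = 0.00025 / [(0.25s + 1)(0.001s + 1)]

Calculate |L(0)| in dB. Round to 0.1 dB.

-72.0 dB

L(0) = 0.00025 · 1 / 1 = 0.00025
20 log₁₀(0.00025) ≈ -72.04 dB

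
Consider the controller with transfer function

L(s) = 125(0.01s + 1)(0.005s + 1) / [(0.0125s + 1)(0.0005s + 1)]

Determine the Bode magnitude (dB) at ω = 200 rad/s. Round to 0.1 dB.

At ω = 200 rad/s:
zero (1 + j200·0.01) = 1 + j2 → |·| ≈ 2.2361, ∠ ≈ 63.43°
zero (1 + j200·0.005) = 1 + j1 → |·| ≈ 1.4142, ∠ ≈ 45.00°
pole (1 + j200·0.0125) = 1 + j2.5 → |·| ≈ 2.6926, ∠ ≈ 68.20°
pole (1 + j200·0.0005) = 1 + j0.1 → |·| ≈ 1.005, ∠ ≈ 5.71°
|L| = 125 · 2.2361 · 1.4142 / (2.6926 · 1.005) ≈ 146.07
Gain = 20 log₁₀(146.07) ≈ 43.29 dB

43.3 dB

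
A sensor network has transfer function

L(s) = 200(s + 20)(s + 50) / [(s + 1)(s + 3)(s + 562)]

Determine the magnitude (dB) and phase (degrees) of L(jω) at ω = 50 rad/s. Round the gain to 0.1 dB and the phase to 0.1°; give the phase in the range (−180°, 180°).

At s = jω = j50:
zero (s+20): 20 + j50 → |·| = √(20²+50²) = √2900 ≈ 53.852, ∠ = arctan(50/20) ≈ 68.20°
zero (s+50): 50 + j50 → |·| = √(50²+50²) = √5000 ≈ 70.711, ∠ = arctan(50/50) ≈ 45.00°
pole (s+1): 1 + j50 → |·| = √(1²+50²) = √2501 ≈ 50.01, ∠ = arctan(50/1) ≈ 88.85°
pole (s+3): 3 + j50 → |·| = √(3²+50²) = √2509 ≈ 50.09, ∠ = arctan(50/3) ≈ 86.57°
pole (s+562): 562 + j50 → |·| = √(562²+50²) = √318344 ≈ 564.22, ∠ = arctan(50/562) ≈ 5.08°
|L| = 200 · 3807.9 / 1.4134e+06 ≈ 0.53883
Gain = 20 log₁₀(0.53883) ≈ -5.37 dB
∠L = 113.20° − 180.50° = -67.30°

-5.4 dB, -67.3°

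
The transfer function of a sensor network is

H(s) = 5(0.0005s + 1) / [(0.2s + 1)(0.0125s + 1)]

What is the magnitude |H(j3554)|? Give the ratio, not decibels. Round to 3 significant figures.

0.000323

At ω = 3554 rad/s:
zero (1 + j3554·0.0005) = 1 + j1.777 → |·| ≈ 2.0391, ∠ ≈ 60.63°
pole (1 + j3554·0.2) = 1 + j710.8 → |·| ≈ 710.8, ∠ ≈ 89.92°
pole (1 + j3554·0.0125) = 1 + j44.425 → |·| ≈ 44.436, ∠ ≈ 88.71°
|H| = 5 · 2.0391 / (710.8 · 44.436) ≈ 0.00032279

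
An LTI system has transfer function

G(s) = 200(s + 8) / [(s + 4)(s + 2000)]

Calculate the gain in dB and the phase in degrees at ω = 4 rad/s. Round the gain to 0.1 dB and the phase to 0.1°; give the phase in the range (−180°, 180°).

At s = jω = j4:
zero (s+8): 8 + j4 → |·| = √(8²+4²) = √80 ≈ 8.9443, ∠ = arctan(4/8) ≈ 26.57°
pole (s+4): 4 + j4 → |·| = √(4²+4²) = √32 ≈ 5.6569, ∠ = arctan(4/4) ≈ 45.00°
pole (s+2000): 2000 + j4 → |·| = √(2000²+4²) = √4000016 ≈ 2000, ∠ = arctan(4/2000) ≈ 0.11°
|G| = 200 · 8.9443 / 11314 ≈ 0.15811
Gain = 20 log₁₀(0.15811) ≈ -16.02 dB
∠G = 26.57° − 45.11° = -18.54°

-16.0 dB, -18.5°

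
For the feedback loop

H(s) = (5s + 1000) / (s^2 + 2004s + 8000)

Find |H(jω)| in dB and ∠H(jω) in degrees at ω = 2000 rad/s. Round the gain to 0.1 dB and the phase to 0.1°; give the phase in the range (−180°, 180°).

-55.0 dB, -50.6°

Substitute s = j2000:
Numerator: 5(j2000) + 1000 = 1000 + j10000
Denominator: (j2000)^2 + 2004(j2000) + 8000 = -3992000 + j4008000
|N| = √(1000² + 10000²) ≈ 10050, ∠N ≈ 84.29°
|D| = √(3992000² + 4008000²) ≈ 5.6569e+06, ∠D ≈ 134.89°
|H| = 10050 / 5.6569e+06 ≈ 0.0017766
Gain = 20 log₁₀(0.0017766) ≈ -55.01 dB
∠H = 84.29° − 134.89° = -50.60°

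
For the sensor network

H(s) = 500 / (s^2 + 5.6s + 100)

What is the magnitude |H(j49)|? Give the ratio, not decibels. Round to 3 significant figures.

0.216

At s = jω = j49:
quadratic: (j49)² + 5.6·j49 + 100 = -2301 + j274.4 → |·| ≈ 2317.3, ∠ ≈ 173.20°
|H| = 500 / 2317.3 ≈ 0.21577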